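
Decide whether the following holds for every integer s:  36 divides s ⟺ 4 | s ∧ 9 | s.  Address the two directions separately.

The biconditional holds.

(⟹) If 36 ∣ s, write s = 36q. Since 36 = 9·4, s = 4·(9q), so 4 ∣ s; and since 36 = 4·9, s = 9·(4q), so 9 ∣ s.

(⟸) Suppose 4 ∣ s and 9 ∣ s. Any common multiple of 4 and 9 is a multiple of their lcm; here gcd(4, 9) = 1, so lcm(4, 9) = 4·9 = 36, so 36 ∣ s.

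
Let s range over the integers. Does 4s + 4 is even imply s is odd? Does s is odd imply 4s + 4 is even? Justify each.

Forward direction. This fails: take s = 0. Then 4s + 4 = 4, which is even, yet s = 0 is even, not odd.

Converse. Suppose s is odd. Since 4 is even, 4s is even for every s, so 4s + 4 has the same parity as 4, which is even. Hence 4s + 4 is even.

Not equivalent: only (⇐) holds.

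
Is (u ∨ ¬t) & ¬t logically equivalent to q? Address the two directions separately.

Neither direction holds.

(⇒) This fails. Under u = F, t = F, q = F, the left side is true but the right side is false.

(⇐) This fails. Under u = F, t = T, q = T, the left side is false but the right side is true.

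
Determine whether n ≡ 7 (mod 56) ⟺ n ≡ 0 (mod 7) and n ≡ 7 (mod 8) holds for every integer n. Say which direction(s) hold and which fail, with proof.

(⟹) Suppose n ≡ 7 (mod 56); write n = 56j + 7. Since 7 ∣ 56, reducing mod 7 gives n ≡ 7 ≡ 0 (mod 7); since 8 ∣ 56, reducing mod 8 gives n ≡ 7 (mod 8).

(⟸) Conversely, if n ≡ 0 (mod 7) and n ≡ 7 (mod 8), then by the Chinese remainder theorem n ≡ 7 (mod 56). This is exactly n ≡ 7 (mod 56).

Both directions hold.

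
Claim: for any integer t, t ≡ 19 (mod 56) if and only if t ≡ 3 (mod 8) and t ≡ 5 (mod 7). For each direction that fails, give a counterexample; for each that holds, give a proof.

Both directions hold.

Forward direction. Suppose t ≡ 19 (mod 56); write t = 56j + 19. Since 8 ∣ 56, reducing mod 8 gives t ≡ 19 ≡ 3 (mod 8); since 7 ∣ 56, reducing mod 7 gives t ≡ 19 ≡ 5 (mod 7).

Converse. If t ≡ 3 (mod 8) and t ≡ 5 (mod 7), then by the Chinese remainder theorem t ≡ 19 (mod 56). This is exactly t ≡ 19 (mod 56).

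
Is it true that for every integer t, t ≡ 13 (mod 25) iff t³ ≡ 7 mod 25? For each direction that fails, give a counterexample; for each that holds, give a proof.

Forward direction. This fails: take t = 13. Then 13 ≡ 13 (mod 25), but 13³ = 2197 ≡ 22 (mod 25), not 7.

Converse. This fails: take t = 18. Then 18³ = 5832 ≡ 7 (mod 25), yet 18 ≡ 18 (mod 25), not 13.

Neither implication holds.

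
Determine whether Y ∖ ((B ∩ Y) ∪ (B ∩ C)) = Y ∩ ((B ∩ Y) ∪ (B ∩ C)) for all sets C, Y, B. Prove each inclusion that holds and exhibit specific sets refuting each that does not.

(⟹) This inclusion fails. Take C = ∅, Y = {1}, B = ∅; then 1 ∈ Y ∖ ((B ∩ Y) ∪ (B ∩ C)) but 1 ∉ Y ∩ ((B ∩ Y) ∪ (B ∩ C)).

(⟸) This inclusion fails. Take C = ∅, Y = {1}, B = {1}; then 1 ∈ Y ∩ ((B ∩ Y) ∪ (B ∩ C)) but 1 ∉ Y ∖ ((B ∩ Y) ∪ (B ∩ C)).

(⊆) fails and (⊇) fails.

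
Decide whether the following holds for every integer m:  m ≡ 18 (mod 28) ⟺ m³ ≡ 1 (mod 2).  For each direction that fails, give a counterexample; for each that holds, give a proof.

Neither direction holds.

(⟹) This fails: take m = 18. Then 18 ≡ 18 (mod 28), but 18³ = 5832 ≡ 0 (mod 2), not 1.

(⟸) This fails: take m = 1. Then 1³ = 1 ≡ 1 (mod 2), yet 1 ≡ 1 (mod 28), not 18.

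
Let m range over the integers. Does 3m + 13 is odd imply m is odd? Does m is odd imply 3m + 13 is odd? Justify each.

Forward direction. This fails: m = 2 gives 3m + 13 = 19, which is odd, but 2 is even, not odd.

Converse. This also fails: m = 5 is odd, but 3m + 13 = 28 is even, not odd.

Neither direction holds.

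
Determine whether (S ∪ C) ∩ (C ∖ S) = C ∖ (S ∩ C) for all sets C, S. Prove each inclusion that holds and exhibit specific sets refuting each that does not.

The two sets are equal.

(⊆) Let x ∈ (S ∪ C) ∩ (C ∖ S). Then x ∈ C and x ∉ S, from which x ∈ C ∖ (S ∩ C).

(⊇) Let x ∈ C ∖ (S ∩ C). Then x ∈ C and x ∉ S, from which x ∈ (S ∪ C) ∩ (C ∖ S).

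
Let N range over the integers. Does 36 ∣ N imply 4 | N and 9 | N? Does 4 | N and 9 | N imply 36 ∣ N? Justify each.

Forward direction. If 36 ∣ N, write N = 36q. Since 36 = 9·4, N = 4·(9q), so 4 ∣ N; and since 36 = 4·9, N = 9·(4q), so 9 ∣ N.

Converse. Suppose 4 ∣ N and 9 ∣ N. Any common multiple of 4 and 9 is a multiple of their lcm; here gcd(4, 9) = 1, so lcm(4, 9) = 4·9 = 36, so 36 ∣ N.

Both directions hold; the statement is true.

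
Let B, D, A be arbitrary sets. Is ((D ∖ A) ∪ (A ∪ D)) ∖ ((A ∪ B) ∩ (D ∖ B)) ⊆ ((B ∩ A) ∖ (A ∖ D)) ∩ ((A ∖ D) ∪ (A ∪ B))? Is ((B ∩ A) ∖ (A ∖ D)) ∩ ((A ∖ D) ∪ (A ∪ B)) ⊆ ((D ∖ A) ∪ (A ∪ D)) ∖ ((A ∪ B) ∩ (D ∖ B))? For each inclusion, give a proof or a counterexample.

(⊆) fails; (⊇) holds.

(⟹) This inclusion fails. Take B = ∅, D = {1}, A = ∅; then 1 ∈ ((D ∖ A) ∪ (A ∪ D)) ∖ ((A ∪ B) ∩ (D ∖ B)) but 1 ∉ ((B ∩ A) ∖ (A ∖ D)) ∩ ((A ∖ D) ∪ (A ∪ B)).

(⟸) Let x ∈ ((B ∩ A) ∖ (A ∖ D)) ∩ ((A ∖ D) ∪ (A ∪ B)). Then x ∈ B ∩ D ∩ A, from which x ∈ ((D ∖ A) ∪ (A ∪ D)) ∖ ((A ∪ B) ∩ (D ∖ B)).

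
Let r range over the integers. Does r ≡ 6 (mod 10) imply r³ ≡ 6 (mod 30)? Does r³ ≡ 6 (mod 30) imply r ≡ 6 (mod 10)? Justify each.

Forward direction. This fails: take r = 16. Then 16 ≡ 6 (mod 10), but 16³ = 4096 ≡ 16 (mod 30), not 6.

Converse. The residues r modulo 30 with r³ ≡ 6 (mod 30) are exactly {6}, and each is ≡ 6 (mod 10).

Only the converse holds.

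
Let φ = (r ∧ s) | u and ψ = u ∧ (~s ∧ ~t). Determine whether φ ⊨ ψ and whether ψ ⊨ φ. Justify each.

(⇒) fails; (⇐) holds.

(→) This fails. Under s = T, u = T, t = F, r = F, the left side is true but the right side is false.

(←) Assume the antecedent. If s is true, the antecedent cannot hold. If s is false, the antecedent forces (s = F, u = T, t = F, r = F) or (s = F, u = T, t = F, r = T), and (r ∧ s) | u holds there. Either way (r ∧ s) | u holds.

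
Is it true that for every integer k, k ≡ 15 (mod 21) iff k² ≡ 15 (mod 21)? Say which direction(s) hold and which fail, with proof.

Only the forward direction holds.

(⟹) Suppose k ≡ 15 (mod 21). Write k = 21j + 15. Then (21j + 15)² = 441j² + 630j + 225 = 21(21j² + 30j + 10) + 15, so k² ≡ 15 (mod 21).

(⟸) This fails: take k = 6. Then 6² = 36 ≡ 15 (mod 21), yet 6 ≡ 6 (mod 21), not 15.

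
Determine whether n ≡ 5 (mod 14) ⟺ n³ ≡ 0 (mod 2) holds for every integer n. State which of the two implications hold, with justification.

Neither direction holds.

Forward direction. This fails: take n = 5. Then 5 ≡ 5 (mod 14), but 5³ = 125 ≡ 1 (mod 2), not 0.

Converse. This fails: take n = 0. Then 0³ = 0 ≡ 0 (mod 2), yet 0 ≡ 0 (mod 14), not 5.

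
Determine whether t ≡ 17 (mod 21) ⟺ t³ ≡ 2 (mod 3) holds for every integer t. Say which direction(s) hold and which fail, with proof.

Not equivalent: only (⇒) holds.

(⟹) Suppose t ≡ 17 (mod 21). Then t³ ≡ 17³ = 4913 (mod 21), and since 3 ∣ 21, also t³ ≡ 2 (mod 3).

(⟸) This fails: take t = 2. Then 2³ = 8 ≡ 2 (mod 3), yet 2 ≡ 2 (mod 21), not 17.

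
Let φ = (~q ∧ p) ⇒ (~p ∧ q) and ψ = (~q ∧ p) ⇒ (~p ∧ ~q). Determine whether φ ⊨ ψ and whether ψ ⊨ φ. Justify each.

The biconditional holds.

Forward direction. Assume the antecedent. If p is true, the antecedent forces (p = T, q = T), and (~q ∧ p) ⇒ (~p ∧ ~q) holds there. If p is false, (~q ∧ p) ⇒ (~p ∧ ~q) reduces to true regardless of the other variables. Either way (~q ∧ p) ⇒ (~p ∧ ~q) holds.

Converse. Assume the antecedent. If p is true, the antecedent forces (p = T, q = T), and (~q ∧ p) ⇒ (~p ∧ q) holds there. If p is false, (~q ∧ p) ⇒ (~p ∧ q) reduces to true regardless of the other variables. Either way (~q ∧ p) ⇒ (~p ∧ q) holds.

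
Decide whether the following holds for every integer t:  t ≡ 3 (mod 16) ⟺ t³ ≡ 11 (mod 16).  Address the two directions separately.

(⟹) Suppose t ≡ 3 (mod 16). Write t = 16j + 3. Then (16j + 3)³ = 4096j³ + 2304j² + 432j + 27 = 16(256j³ + 144j² + 27j + 1) + 11, so t³ ≡ 11 (mod 16).

(⟸) Conversely, suppose t³ ≡ 11 (mod 16). The only residue r in {0, …, 15} with r³ ≡ 11 (mod 16) is r = 3, so t ≡ 3 (mod 16).

Both directions hold.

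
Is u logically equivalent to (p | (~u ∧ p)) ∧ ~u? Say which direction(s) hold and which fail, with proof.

[⇒] This fails. Under u = T, p = F, the left side is true but the right side is false.

[⇐] This fails. Under u = F, p = T, the left side is false but the right side is true.

Neither direction holds.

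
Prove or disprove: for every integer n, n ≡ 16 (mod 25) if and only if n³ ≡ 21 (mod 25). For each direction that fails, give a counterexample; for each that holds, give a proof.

Both directions hold; the statement is true.

(⇒) Suppose n ≡ 16 (mod 25). Write n = 25j + 16. Then (25j + 16)³ = 15625j³ + 30000j² + 19200j + 4096 = 25(625j³ + 1200j² + 768j + 163) + 21, so n³ ≡ 21 (mod 25).

(⇐) Conversely, suppose n³ ≡ 21 (mod 25). The only residue r in {0, …, 24} with r³ ≡ 21 (mod 25) is r = 16, so n ≡ 16 (mod 25).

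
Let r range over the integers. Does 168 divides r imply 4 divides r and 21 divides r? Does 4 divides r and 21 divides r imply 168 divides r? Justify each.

Only the forward implication holds.

(⟹) If 168 ∣ r, write r = 168q. Since 168 = 42·4, r = 4·(42q), so 4 ∣ r; and since 168 = 8·21, r = 21·(8q), so 21 ∣ r.

(⟸) This fails: take r = 84. Both 4 ∣ 84 and 21 ∣ 84, yet 84 is not a multiple of 168 (since 84 = 0·168 + 84), so 168 ∤ 84.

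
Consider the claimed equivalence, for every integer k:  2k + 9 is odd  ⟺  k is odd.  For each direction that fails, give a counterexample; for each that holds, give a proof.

(⇒) fails; (⇐) holds.

(→) This fails: take k = 6. Then 2k + 9 = 21, which is odd, yet k = 6 is even, not odd.

(←) Suppose k is odd. Since 2 is even, 2k is even for every k, so 2k + 9 has the same parity as 9, which is odd. Hence 2k + 9 is odd.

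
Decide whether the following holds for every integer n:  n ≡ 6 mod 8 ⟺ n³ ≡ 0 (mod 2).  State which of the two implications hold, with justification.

(⇒) Suppose n ≡ 6 (mod 8). Then n³ ≡ 6³ = 216 (mod 8), and since 2 ∣ 8, also n³ ≡ 0 (mod 2).

(⇐) This fails: take n = 0. Then 0³ = 0 ≡ 0 (mod 2), yet 0 ≡ 0 (mod 8), not 6.

(⇒) holds; (⇐) fails.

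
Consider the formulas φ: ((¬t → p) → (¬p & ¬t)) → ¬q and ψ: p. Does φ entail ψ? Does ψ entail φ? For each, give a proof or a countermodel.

Not equivalent: only (⇐) holds.

(⇒) This fails. Under p = F, t = F, q = F, the left side is true but the right side is false.

(⇐) Assume the antecedent. If p is true, ((¬t → p) → (¬p & ¬t)) → ¬q reduces to true regardless of the other variables. If p is false, the antecedent cannot hold. Either way ((¬t → p) → (¬p & ¬t)) → ¬q holds.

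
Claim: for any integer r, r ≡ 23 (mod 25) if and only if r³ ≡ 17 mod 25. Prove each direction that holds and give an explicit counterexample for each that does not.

(→) Suppose r ≡ 23 (mod 25). Write r = 25j + 23. Then (25j + 23)³ = 15625j³ + 43125j² + 39675j + 12167 = 25(625j³ + 1725j² + 1587j + 486) + 17, so r³ ≡ 17 (mod 25).

(←) Conversely, suppose r³ ≡ 17 (mod 25). The only residue r in {0, …, 24} with r³ ≡ 17 (mod 25) is r = 23, so r ≡ 23 (mod 25).

Both implications hold.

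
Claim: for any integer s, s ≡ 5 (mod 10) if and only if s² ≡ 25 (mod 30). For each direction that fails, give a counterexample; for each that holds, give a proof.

The forward direction fails; the converse holds.

Forward direction. This fails: take s = 15. Then 15 ≡ 5 (mod 10), but 15² = 225 ≡ 15 (mod 30), not 25.

Converse. The residues r modulo 30 with r² ≡ 25 (mod 30) are exactly {5, 25}, and each is ≡ 5 (mod 10).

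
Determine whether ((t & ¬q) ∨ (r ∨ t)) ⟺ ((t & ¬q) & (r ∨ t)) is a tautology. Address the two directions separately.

(⇒) fails; (⇐) holds.

(⟹) This fails. Under r = T, q = F, t = F, the left side is true but the right side is false.

(⟸) Assume the antecedent. If r is true, (t & ¬q) ∨ (r ∨ t) reduces to true regardless of the other variables. If r is false, the antecedent forces (r = F, q = F, t = T), and (t & ¬q) ∨ (r ∨ t) holds there. Either way (t & ¬q) ∨ (r ∨ t) holds.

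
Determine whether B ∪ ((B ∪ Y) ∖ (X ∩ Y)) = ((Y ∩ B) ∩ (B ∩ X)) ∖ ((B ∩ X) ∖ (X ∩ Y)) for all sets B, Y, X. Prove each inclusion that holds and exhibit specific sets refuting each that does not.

Only the reverse inclusion holds.

Forward inclusion. This inclusion fails. Take B = {1}, Y = ∅, X = ∅; then 1 ∈ B ∪ ((B ∪ Y) ∖ (X ∩ Y)) but 1 ∉ ((Y ∩ B) ∩ (B ∩ X)) ∖ ((B ∩ X) ∖ (X ∩ Y)).

Reverse inclusion. Let x ∈ ((Y ∩ B) ∩ (B ∩ X)) ∖ ((B ∩ X) ∖ (X ∩ Y)). Then x ∈ B ∩ Y ∩ X, from which x ∈ B ∪ ((B ∪ Y) ∖ (X ∩ Y)).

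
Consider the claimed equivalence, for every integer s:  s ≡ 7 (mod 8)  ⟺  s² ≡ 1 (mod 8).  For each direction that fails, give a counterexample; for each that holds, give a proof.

(⇒) holds; (⇐) fails.

(⇒) Suppose s ≡ 7 (mod 8). Write s = 8j + 7. Then (8j + 7)² = 64j² + 112j + 49 = 8(8j² + 14j + 6) + 1, so s² ≡ 1 (mod 8).

(⇐) This fails: take s = 1. Then 1² = 1 ≡ 1 (mod 8), yet 1 ≡ 1 (mod 8), not 7.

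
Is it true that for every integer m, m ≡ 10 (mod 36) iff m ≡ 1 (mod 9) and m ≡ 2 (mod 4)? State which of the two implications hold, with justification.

Both directions hold; the statement is true.

(⇒) Suppose m ≡ 10 (mod 36); write m = 36j + 10. Since 9 ∣ 36, reducing mod 9 gives m ≡ 10 ≡ 1 (mod 9); since 4 ∣ 36, reducing mod 4 gives m ≡ 10 ≡ 2 (mod 4).

(⇐) Conversely, if m ≡ 1 (mod 9) and m ≡ 2 (mod 4), then by the Chinese remainder theorem m ≡ 10 (mod 36). This is exactly m ≡ 10 (mod 36).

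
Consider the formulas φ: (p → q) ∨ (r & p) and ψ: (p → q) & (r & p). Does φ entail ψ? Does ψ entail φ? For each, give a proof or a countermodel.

(⇐) Assume the antecedent. If p is true, the antecedent forces (p = T, q = T, r = T), and (p → q) ∨ (r & p) holds there. If p is false, the antecedent cannot hold. Either way (p → q) ∨ (r & p) holds.

(⇒) This fails. Under p = F, q = F, r = F, the left side is true but the right side is false.

Only the converse holds.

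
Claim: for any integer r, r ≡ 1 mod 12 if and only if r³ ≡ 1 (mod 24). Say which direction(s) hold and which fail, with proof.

(→) This fails: take r = 13. Then 13 ≡ 1 (mod 12), but 13³ = 2197 ≡ 13 (mod 24), not 1.

(←) Conversely, the residues r modulo 24 with r³ ≡ 1 (mod 24) are exactly {1}, and each is ≡ 1 (mod 12).

Only the reverse direction holds.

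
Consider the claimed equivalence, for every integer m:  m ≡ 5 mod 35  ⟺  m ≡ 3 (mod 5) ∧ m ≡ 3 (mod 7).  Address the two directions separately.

(⇒) fails and (⇐) fails.

(⟹) This fails: m = 5 gives 5 ≡ 5 (mod 35) but 5 ≡ 0 (mod 5), so the conjunction on the right does not hold.

(⟸) This fails: m = 3 satisfies both congruences on the right (3 ≡ 3 mod 5 and 3 ≡ 3 mod 7) yet 3 ≡ 3 (mod 35), not 5.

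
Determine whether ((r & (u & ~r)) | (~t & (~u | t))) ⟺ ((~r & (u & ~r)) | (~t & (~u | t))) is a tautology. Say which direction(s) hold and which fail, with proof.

Only the forward implication holds.

(⇒) Assume the antecedent. If u is true, the antecedent cannot hold. If u is false, the antecedent forces (u = F, r = F, t = F) or (u = F, r = T, t = F), and the consequent holds there. Either way the consequent holds.

(⇐) This fails. Under u = T, r = F, t = F, the left side is false but the right side is true.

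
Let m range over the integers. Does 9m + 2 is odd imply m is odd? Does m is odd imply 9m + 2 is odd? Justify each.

Both implications hold.

(→) Suppose 9m + 2 is odd. Since 9 is odd, 9m and m have the same parity, so 9m + 2 ≡ m + 2 (mod 2). As 2 is even, 9m + 2 is odd exactly when m is odd. Thus m is odd.

(←) Conversely, suppose m is odd; write m = 2j + 1. Then 9m + 2 = 9·(2j + 1) + 2 = 2·9j + 11, which is odd.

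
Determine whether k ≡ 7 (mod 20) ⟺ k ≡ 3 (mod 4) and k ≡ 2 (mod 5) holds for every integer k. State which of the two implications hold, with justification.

(⇒) Suppose k ≡ 7 (mod 20); write k = 20j + 7. Since 4 ∣ 20, reducing mod 4 gives k ≡ 7 ≡ 3 (mod 4); since 5 ∣ 20, reducing mod 5 gives k ≡ 7 ≡ 2 (mod 5).

(⇐) Conversely, if k ≡ 3 (mod 4) and k ≡ 2 (mod 5), then by the Chinese remainder theorem k ≡ 7 (mod 20). This is exactly k ≡ 7 (mod 20).

Equivalent; both directions hold.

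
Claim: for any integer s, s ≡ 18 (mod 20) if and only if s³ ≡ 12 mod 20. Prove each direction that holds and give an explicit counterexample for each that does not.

[⇐] This fails: take s = 8. Then 8³ = 512 ≡ 12 (mod 20), yet 8 ≡ 8 (mod 20), not 18.

[⇒] Suppose s ≡ 18 (mod 20). Write s = 20j + 18. Then (20j + 18)³ = 8000j³ + 21600j² + 19440j + 5832 = 20(400j³ + 1080j² + 972j + 291) + 12, so s³ ≡ 12 (mod 20).

Not equivalent: only (⇒) holds.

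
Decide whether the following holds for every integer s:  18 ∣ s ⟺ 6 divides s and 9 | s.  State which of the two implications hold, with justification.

[⇒] If 18 ∣ s, write s = 18q. Since 18 = 3·6, s = 6·(3q), so 6 ∣ s; and since 18 = 2·9, s = 9·(2q), so 9 ∣ s.

[⇐] Suppose 6 ∣ s and 9 ∣ s. Any common multiple of 6 and 9 is a multiple of their lcm; here lcm(6, 9) = 6·9/gcd(6, 9) = 54/3 = 18, so 18 ∣ s.

The biconditional holds.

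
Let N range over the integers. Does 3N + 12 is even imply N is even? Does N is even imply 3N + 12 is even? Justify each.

(←) Suppose N is even; write N = 2j. Then 3N + 12 = 3·(2j) + 12 = 2·3j + 12, which is even.

(→) Suppose 3N + 12 is even. Since 3 is odd, 3N and N have the same parity, so 3N + 12 ≡ N + 12 (mod 2). As 12 is even, 3N + 12 is even exactly when N is even. Thus N is even.

Both directions hold; the statement is true.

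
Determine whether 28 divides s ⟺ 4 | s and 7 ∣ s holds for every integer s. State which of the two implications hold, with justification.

(→) If 28 ∣ s, write s = 28q. Since 28 = 7·4, s = 4·(7q), so 4 ∣ s; and since 28 = 4·7, s = 7·(4q), so 7 ∣ s.

(←) Suppose 4 ∣ s and 7 ∣ s. Any common multiple of 4 and 7 is a multiple of their lcm; here gcd(4, 7) = 1, so lcm(4, 7) = 4·7 = 28, so 28 ∣ s.

Both directions hold.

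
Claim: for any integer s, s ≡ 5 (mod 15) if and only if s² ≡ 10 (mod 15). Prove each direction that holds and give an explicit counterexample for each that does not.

[⇒] Suppose s ≡ 5 (mod 15). Write s = 15j + 5. Then (15j + 5)² = 225j² + 150j + 25 = 15(15j² + 10j + 1) + 10, so s² ≡ 10 (mod 15).

[⇐] This fails: take s = 10. Then 10² = 100 ≡ 10 (mod 15), yet 10 ≡ 10 (mod 15), not 5.

Only the forward direction holds.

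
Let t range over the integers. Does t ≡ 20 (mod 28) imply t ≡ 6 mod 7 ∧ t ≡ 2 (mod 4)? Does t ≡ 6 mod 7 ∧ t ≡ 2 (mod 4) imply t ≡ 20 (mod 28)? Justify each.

Both directions fail.

[⇒] This fails: t = 20 gives 20 ≡ 20 (mod 28) but 20 ≡ 0 (mod 4), so the conjunction on the right does not hold.

[⇐] This fails: t = 6 satisfies both congruences on the right (6 ≡ 6 mod 7 and 6 ≡ 2 mod 4) yet 6 ≡ 6 (mod 28), not 20.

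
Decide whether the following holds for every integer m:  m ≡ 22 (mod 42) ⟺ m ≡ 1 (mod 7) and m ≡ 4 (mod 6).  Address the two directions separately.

Both implications hold.

Forward direction. Suppose m ≡ 22 (mod 42); write m = 42j + 22. Since 7 ∣ 42, reducing mod 7 gives m ≡ 22 ≡ 1 (mod 7); since 6 ∣ 42, reducing mod 6 gives m ≡ 22 ≡ 4 (mod 6).

Converse. If m ≡ 1 (mod 7) and m ≡ 4 (mod 6), then by the Chinese remainder theorem m ≡ 22 (mod 42). This is exactly m ≡ 22 (mod 42).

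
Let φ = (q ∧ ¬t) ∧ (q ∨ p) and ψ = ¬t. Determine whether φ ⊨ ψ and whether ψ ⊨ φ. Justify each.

(⟸) This fails. Under t = F, q = F, p = F, the left side is false but the right side is true.

(⟹) Assume the antecedent. If t is true, the antecedent cannot hold. If t is false, ¬t reduces to true regardless of the other variables. Either way ¬t holds.

Not equivalent: only (⇒) holds.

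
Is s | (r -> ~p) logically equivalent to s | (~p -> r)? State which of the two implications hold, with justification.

Neither implication holds.

(→) This fails. Under r = F, p = F, s = F, the left side is true but the right side is false.

(←) This fails. Under r = T, p = T, s = F, the left side is false but the right side is true.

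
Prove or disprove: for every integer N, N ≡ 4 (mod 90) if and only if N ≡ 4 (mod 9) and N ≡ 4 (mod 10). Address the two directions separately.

Forward direction. Suppose N ≡ 4 (mod 90); write N = 90j + 4. Since 9 ∣ 90, reducing mod 9 gives N ≡ 4 (mod 9); since 10 ∣ 90, reducing mod 10 gives N ≡ 4 (mod 10).

Converse. If N ≡ 4 (mod 9) and N ≡ 4 (mod 10), then by the Chinese remainder theorem N ≡ 4 (mod 90). This is exactly N ≡ 4 (mod 90).

Both directions hold; the statement is true.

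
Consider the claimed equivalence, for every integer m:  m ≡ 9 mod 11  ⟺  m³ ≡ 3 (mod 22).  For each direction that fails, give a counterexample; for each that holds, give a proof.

The forward direction fails; the converse holds.

(→) This fails: take m = 20. Then 20 ≡ 9 (mod 11), but 20³ = 8000 ≡ 14 (mod 22), not 3.

(←) Conversely, the residues r modulo 22 with r³ ≡ 3 (mod 22) are exactly {9}, and each is ≡ 9 (mod 11).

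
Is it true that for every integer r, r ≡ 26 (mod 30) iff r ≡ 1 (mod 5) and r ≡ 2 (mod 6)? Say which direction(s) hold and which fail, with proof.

The biconditional holds.

[⇒] Suppose r ≡ 26 (mod 30); write r = 30j + 26. Since 5 ∣ 30, reducing mod 5 gives r ≡ 26 ≡ 1 (mod 5); since 6 ∣ 30, reducing mod 6 gives r ≡ 26 ≡ 2 (mod 6).

[⇐] Conversely, if r ≡ 1 (mod 5) and r ≡ 2 (mod 6), then by the Chinese remainder theorem r ≡ 26 (mod 30). This is exactly r ≡ 26 (mod 30).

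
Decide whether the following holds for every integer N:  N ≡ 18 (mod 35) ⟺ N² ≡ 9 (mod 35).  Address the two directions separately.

(⇐) This fails: take N = 3. Then 3² = 9 ≡ 9 (mod 35), yet 3 ≡ 3 (mod 35), not 18.

(⇒) Suppose N ≡ 18 (mod 35). Write N = 35j + 18. Then (35j + 18)² = 1225j² + 1260j + 324 = 35(35j² + 36j + 9) + 9, so N² ≡ 9 (mod 35).

(⇒) holds; (⇐) fails.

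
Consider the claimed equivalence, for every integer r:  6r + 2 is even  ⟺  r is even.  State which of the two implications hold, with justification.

Forward direction. This fails: take r = 3. Then 6r + 2 = 20, which is even, yet r = 3 is odd, not even.

Converse. Suppose r is even. Since 6 is even, 6r is even for every r, so 6r + 2 has the same parity as 2, which is even. Hence 6r + 2 is even.

Only the converse holds.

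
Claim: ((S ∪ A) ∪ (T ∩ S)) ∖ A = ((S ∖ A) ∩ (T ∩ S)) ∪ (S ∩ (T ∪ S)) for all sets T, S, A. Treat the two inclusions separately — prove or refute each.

Forward inclusion. Let x ∈ ((S ∪ A) ∪ (T ∩ S)) ∖ A. Then either x ∈ S and x ∉ T, A; or x ∈ T ∩ S and x ∉ A. In each case x ∈ ((S ∖ A) ∩ (T ∩ S)) ∪ (S ∩ (T ∪ S)), so ((S ∪ A) ∪ (T ∩ S)) ∖ A ⊆ ((S ∖ A) ∩ (T ∩ S)) ∪ (S ∩ (T ∪ S)).

Reverse inclusion. This inclusion fails. Take T = ∅, S = {1}, A = {1}; then 1 ∈ ((S ∖ A) ∩ (T ∩ S)) ∪ (S ∩ (T ∪ S)) but 1 ∉ ((S ∪ A) ∪ (T ∩ S)) ∖ A.

The sets are not equal: only the forward inclusion holds.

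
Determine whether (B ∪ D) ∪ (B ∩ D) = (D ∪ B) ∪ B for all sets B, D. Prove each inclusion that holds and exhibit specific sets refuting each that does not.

(⊆) Let x ∈ (B ∪ D) ∪ (B ∩ D). Then either x ∈ B and x ∉ D; or x ∈ D and x ∉ B; or x ∈ B ∩ D. In each case x ∈ (D ∪ B) ∪ B, so (B ∪ D) ∪ (B ∩ D) ⊆ (D ∪ B) ∪ B.

(⊇) Let x ∈ (D ∪ B) ∪ B. Then either x ∈ B and x ∉ D; or x ∈ D and x ∉ B; or x ∈ B ∩ D. In each case x ∈ (B ∪ D) ∪ (B ∩ D), so (D ∪ B) ∪ B ⊆ (B ∪ D) ∪ (B ∩ D).

Both inclusions hold; the sets are equal.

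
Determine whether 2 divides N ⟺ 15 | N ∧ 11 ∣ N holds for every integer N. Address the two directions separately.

(⇒) fails and (⇐) fails.

(→) This fails: take N = 2. Certainly 2 ∣ 2, but 15 ∤ 2.

(←) This fails: take N = 165. Both 15 ∣ 165 and 11 ∣ 165, yet 165 is not a multiple of 2 (since 165 = 82·2 + 1), so 2 ∤ 165.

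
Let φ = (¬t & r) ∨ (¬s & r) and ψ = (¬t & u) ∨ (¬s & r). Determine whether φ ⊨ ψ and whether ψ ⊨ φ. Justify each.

[⇒] This fails. Under t = F, s = T, u = F, r = T, the left side is true but the right side is false.

[⇐] This fails. Under t = F, s = F, u = T, r = F, the left side is false but the right side is true.

(⇒) fails and (⇐) fails.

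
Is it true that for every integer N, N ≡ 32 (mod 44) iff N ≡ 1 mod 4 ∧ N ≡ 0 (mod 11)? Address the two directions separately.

Neither direction holds.

[⇒] This fails: N = 32 gives 32 ≡ 32 (mod 44) but 32 ≡ 0 (mod 4), so the conjunction on the right does not hold.

[⇐] This fails: N = 33 satisfies both congruences on the right (33 ≡ 1 mod 4 and 33 ≡ 0 mod 11) yet 33 ≡ 33 (mod 44), not 32.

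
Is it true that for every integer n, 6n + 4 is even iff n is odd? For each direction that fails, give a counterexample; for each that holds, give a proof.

Only the reverse direction holds.

(⇐) Suppose n is odd. Since 6 is even, 6n is even for every n, so 6n + 4 has the same parity as 4, which is even. Hence 6n + 4 is even.

(⇒) This fails: take n = 6. Then 6n + 4 = 40, which is even, yet n = 6 is even, not odd.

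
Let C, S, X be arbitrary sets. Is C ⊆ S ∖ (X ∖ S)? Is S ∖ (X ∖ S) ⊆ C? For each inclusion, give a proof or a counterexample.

Forward inclusion. This inclusion fails. Take C = {1}, S = ∅, X = ∅; then 1 ∈ C but 1 ∉ S ∖ (X ∖ S).

Reverse inclusion. This inclusion fails. Take C = ∅, S = {1}, X = ∅; then 1 ∈ S ∖ (X ∖ S) but 1 ∉ C.

Both inclusions fail.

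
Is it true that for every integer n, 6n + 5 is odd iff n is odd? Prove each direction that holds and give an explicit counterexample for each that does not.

(⇒) fails; (⇐) holds.

[⇒] This fails: take n = 2. Then 6n + 5 = 17, which is odd, yet n = 2 is even, not odd.

[⇐] Suppose n is odd. Since 6 is even, 6n is even for every n, so 6n + 5 has the same parity as 5, which is odd. Hence 6n + 5 is odd.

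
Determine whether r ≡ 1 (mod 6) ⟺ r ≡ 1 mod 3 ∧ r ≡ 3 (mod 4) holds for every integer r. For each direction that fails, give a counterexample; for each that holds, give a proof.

(←) If r ≡ 1 (mod 3) and r ≡ 3 (mod 4), then by the Chinese remainder theorem r ≡ 7 (mod 12). Since 7 ≡ 1 (mod 6) and 6 ∣ 12, we get r ≡ 1 (mod 6).

(→) This fails: r = 1 gives 1 ≡ 1 (mod 6) but 1 ≡ 1 (mod 4), so the conjunction on the right does not hold.

The forward direction fails; the converse holds.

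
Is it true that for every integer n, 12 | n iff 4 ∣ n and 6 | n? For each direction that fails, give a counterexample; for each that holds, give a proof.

(←) Suppose 4 ∣ n and 6 ∣ n. Any common multiple of 4 and 6 is a multiple of their lcm; here lcm(4, 6) = 4·6/gcd(4, 6) = 24/2 = 12, so 12 ∣ n.

(→) If 12 ∣ n, write n = 12q. Since 12 = 3·4, n = 4·(3q), so 4 ∣ n; and since 12 = 2·6, n = 6·(2q), so 6 ∣ n.

Both implications hold.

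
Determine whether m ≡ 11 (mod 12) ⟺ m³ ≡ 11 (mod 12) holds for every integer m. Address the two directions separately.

Both directions hold.

(→) Suppose m ≡ 11 (mod 12). Write m = 12j + 11. Then (12j + 11)³ = 1728j³ + 4752j² + 4356j + 1331 = 12(144j³ + 396j² + 363j + 110) + 11, so m³ ≡ 11 (mod 12).

(←) Conversely, suppose m³ ≡ 11 (mod 12). The only residue r in {0, …, 11} with r³ ≡ 11 (mod 12) is r = 11, so m ≡ 11 (mod 12).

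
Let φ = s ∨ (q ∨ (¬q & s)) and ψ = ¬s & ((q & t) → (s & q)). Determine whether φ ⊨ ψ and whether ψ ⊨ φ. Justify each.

Neither implication holds.

(→) This fails. Under s = T, q = F, t = F, the left side is true but the right side is false.

(←) This fails. Under s = F, q = F, t = F, the left side is false but the right side is true.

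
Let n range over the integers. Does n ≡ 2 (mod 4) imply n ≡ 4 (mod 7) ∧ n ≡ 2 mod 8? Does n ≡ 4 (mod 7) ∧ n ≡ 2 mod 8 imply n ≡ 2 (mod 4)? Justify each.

Only the reverse direction holds.

[⇒] This fails: n = 2 gives 2 ≡ 2 (mod 4) but 2 ≡ 2 (mod 7), so the conjunction on the right does not hold.

[⇐] Conversely, if n ≡ 4 (mod 7) and n ≡ 2 (mod 8), then by the Chinese remainder theorem n ≡ 18 (mod 56). Since 18 ≡ 2 (mod 4) and 4 ∣ 56, we get n ≡ 2 (mod 4).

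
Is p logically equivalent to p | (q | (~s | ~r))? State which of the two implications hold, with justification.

Only the forward direction holds.

Converse. This fails. Under p = F, q = F, s = F, r = F, the left side is false but the right side is true.

Forward direction. Assume the antecedent. If p is true, p | (q | (~s | ~r)) reduces to true regardless of the other variables. If p is false, the antecedent cannot hold. Either way p | (q | (~s | ~r)) holds.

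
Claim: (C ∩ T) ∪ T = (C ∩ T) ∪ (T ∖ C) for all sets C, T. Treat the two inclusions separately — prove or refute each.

Forward inclusion. Let x ∈ (C ∩ T) ∪ T. Then either x ∈ T and x ∉ C; or x ∈ C ∩ T. In each case x ∈ (C ∩ T) ∪ (T ∖ C), so (C ∩ T) ∪ T ⊆ (C ∩ T) ∪ (T ∖ C).

Reverse inclusion. Let x ∈ (C ∩ T) ∪ (T ∖ C). Then either x ∈ T and x ∉ C; or x ∈ C ∩ T. In each case x ∈ (C ∩ T) ∪ T, so (C ∩ T) ∪ (T ∖ C) ⊆ (C ∩ T) ∪ T.

Both inclusions hold.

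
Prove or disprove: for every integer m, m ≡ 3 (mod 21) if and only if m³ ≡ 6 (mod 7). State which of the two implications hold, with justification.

Forward direction. Suppose m ≡ 3 (mod 21). Then m³ ≡ 3³ = 27 (mod 21), and since 7 ∣ 21, also m³ ≡ 6 (mod 7).

Converse. This fails: take m = 5. Then 5³ = 125 ≡ 6 (mod 7), yet 5 ≡ 5 (mod 21), not 3.

Only the forward implication holds.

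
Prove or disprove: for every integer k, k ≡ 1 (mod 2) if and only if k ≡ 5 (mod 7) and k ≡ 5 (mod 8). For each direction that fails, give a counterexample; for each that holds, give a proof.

Converse. If k ≡ 5 (mod 7) and k ≡ 5 (mod 8), then by the Chinese remainder theorem k ≡ 5 (mod 56). Since 5 ≡ 1 (mod 2) and 2 ∣ 56, we get k ≡ 1 (mod 2).

Forward direction. This fails: k = 1 gives 1 ≡ 1 (mod 2) but 1 ≡ 1 (mod 7), so the conjunction on the right does not hold.

The forward direction fails; the converse holds.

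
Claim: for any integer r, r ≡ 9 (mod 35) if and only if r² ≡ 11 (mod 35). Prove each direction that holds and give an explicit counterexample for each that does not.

(⟹) Suppose r ≡ 9 (mod 35). Write r = 35j + 9. Then (35j + 9)² = 1225j² + 630j + 81 = 35(35j² + 18j + 2) + 11, so r² ≡ 11 (mod 35).

(⟸) This fails: take r = 16. Then 16² = 256 ≡ 11 (mod 35), yet 16 ≡ 16 (mod 35), not 9.

(⇒) holds; (⇐) fails.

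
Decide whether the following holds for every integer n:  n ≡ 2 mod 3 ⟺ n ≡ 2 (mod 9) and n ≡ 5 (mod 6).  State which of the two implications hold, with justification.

(⇒) fails; (⇐) holds.

[⇐] If n ≡ 2 (mod 9) and n ≡ 5 (mod 6), then by the Chinese remainder theorem n ≡ 11 (mod 18). Since 11 ≡ 2 (mod 3) and 3 ∣ 18, we get n ≡ 2 (mod 3).

[⇒] This fails: n = 2 gives 2 ≡ 2 (mod 3) but 2 ≡ 2 (mod 6), so the conjunction on the right does not hold.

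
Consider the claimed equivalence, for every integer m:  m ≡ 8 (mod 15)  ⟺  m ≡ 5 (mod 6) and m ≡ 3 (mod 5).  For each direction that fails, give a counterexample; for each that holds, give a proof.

(⇒) fails; (⇐) holds.

(⟹) This fails: m = 8 gives 8 ≡ 8 (mod 15) but 8 ≡ 2 (mod 6), so the conjunction on the right does not hold.

(⟸) Conversely, if m ≡ 5 (mod 6) and m ≡ 3 (mod 5), then by the Chinese remainder theorem m ≡ 23 (mod 30). Since 23 ≡ 8 (mod 15) and 15 ∣ 30, we get m ≡ 8 (mod 15).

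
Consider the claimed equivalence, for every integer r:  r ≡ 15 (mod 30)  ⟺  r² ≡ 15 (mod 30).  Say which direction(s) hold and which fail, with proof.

The biconditional holds.

(→) Suppose r ≡ 15 (mod 30). Write r = 30j + 15. Then (30j + 15)² = 900j² + 900j + 225 = 30(30j² + 30j + 7) + 15, so r² ≡ 15 (mod 30).

(←) Conversely, suppose r² ≡ 15 (mod 30). The only residue r in {0, …, 29} with r² ≡ 15 (mod 30) is r = 15, so r ≡ 15 (mod 30).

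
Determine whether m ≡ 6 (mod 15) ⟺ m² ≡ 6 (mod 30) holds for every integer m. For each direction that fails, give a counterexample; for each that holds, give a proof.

(⟹) This fails: take m = 21. Then 21 ≡ 6 (mod 15), but 21² = 441 ≡ 21 (mod 30), not 6.

(⟸) This fails: take m = 24. Then 24² = 576 ≡ 6 (mod 30), yet 24 ≡ 9 (mod 15), not 6.

Both directions fail.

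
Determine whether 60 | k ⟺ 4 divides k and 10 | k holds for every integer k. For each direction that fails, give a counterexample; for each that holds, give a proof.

(⇒) holds; (⇐) fails.

(⇒) If 60 ∣ k, write k = 60q. Since 60 = 15·4, k = 4·(15q), so 4 ∣ k; and since 60 = 6·10, k = 10·(6q), so 10 ∣ k.

(⇐) This fails: take k = 20. Both 4 ∣ 20 and 10 ∣ 20, yet 20 is not a multiple of 60 (since 20 = 0·60 + 20), so 60 ∤ 20.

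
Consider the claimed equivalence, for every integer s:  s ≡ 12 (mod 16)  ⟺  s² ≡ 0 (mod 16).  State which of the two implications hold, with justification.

(⇒) holds; (⇐) fails.

Converse. This fails: take s = 0. Then 0² = 0 ≡ 0 (mod 16), yet 0 ≡ 0 (mod 16), not 12.

Forward direction. Suppose s ≡ 12 (mod 16). Write s = 16j + 12. Then (16j + 12)² = 256j² + 384j + 144 = 16(16j² + 24j + 9) + 0, so s² ≡ 0 (mod 16).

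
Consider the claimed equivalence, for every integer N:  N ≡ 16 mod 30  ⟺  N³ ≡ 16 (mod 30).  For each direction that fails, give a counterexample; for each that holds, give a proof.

Equivalent; both directions hold.

[⇒] Suppose N ≡ 16 mod 30. Write N = 30j + 16. Then (30j + 16)³ = 27000j³ + 43200j² + 23040j + 4096 = 30(900j³ + 1440j² + 768j + 136) + 16, so N³ ≡ 16 (mod 30).

[⇐] Conversely, suppose N³ ≡ 16 (mod 30). The only residue r in {0, …, 29} with r³ ≡ 16 (mod 30) is r = 16, so N ≡ 16 (mod 30).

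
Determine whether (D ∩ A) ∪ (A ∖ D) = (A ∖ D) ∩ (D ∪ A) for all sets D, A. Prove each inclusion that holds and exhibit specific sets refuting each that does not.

Only the reverse inclusion holds.

(⊇) Let x ∈ (A ∖ D) ∩ (D ∪ A). Then x ∈ A and x ∉ D, from which x ∈ (D ∩ A) ∪ (A ∖ D).

(⊆) This inclusion fails. Take D = {1}, A = {1}; then 1 ∈ (D ∩ A) ∪ (A ∖ D) but 1 ∉ (A ∖ D) ∩ (D ∪ A).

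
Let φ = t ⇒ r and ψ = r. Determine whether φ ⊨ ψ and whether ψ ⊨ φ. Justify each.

Only the converse holds.

(⇒) This fails. Under r = F, t = F, the left side is true but the right side is false.

(⇐) Assume the antecedent. If r is true, t ⇒ r reduces to true regardless of the other variables. If r is false, the antecedent cannot hold. Either way t ⇒ r holds.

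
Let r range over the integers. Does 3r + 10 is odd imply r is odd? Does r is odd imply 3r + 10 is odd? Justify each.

Both directions hold; the statement is true.

(→) Suppose 3r + 10 is odd. Since 3 is odd, 3r and r have the same parity, so 3r + 10 ≡ r + 10 (mod 2). As 10 is even, 3r + 10 is odd exactly when r is odd. Thus r is odd.

(←) Conversely, suppose r is odd; write r = 2j + 1. Then 3r + 10 = 3·(2j + 1) + 10 = 2·3j + 13, which is odd.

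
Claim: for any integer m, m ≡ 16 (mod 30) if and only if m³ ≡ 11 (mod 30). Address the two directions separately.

Both directions fail.

(→) This fails: take m = 16. Then 16 ≡ 16 (mod 30), but 16³ = 4096 ≡ 16 (mod 30), not 11.

(←) This fails: take m = 11. Then 11³ = 1331 ≡ 11 (mod 30), yet 11 ≡ 11 (mod 30), not 16.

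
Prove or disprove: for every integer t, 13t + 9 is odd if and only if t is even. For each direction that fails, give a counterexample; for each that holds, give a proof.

Both implications hold.

[⇒] Suppose 13t + 9 is odd. Since 13 is odd, 13t and t have the same parity, so 13t + 9 ≡ t + 9 (mod 2). As 9 is odd, 13t + 9 is odd exactly when t is even. Thus t is even.

[⇐] Conversely, suppose t is even; write t = 2j. Then 13t + 9 = 13·(2j) + 9 = 2·13j + 9, which is odd.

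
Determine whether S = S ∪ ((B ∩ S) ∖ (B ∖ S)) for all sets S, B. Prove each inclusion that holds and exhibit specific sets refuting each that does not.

Forward inclusion. Let x ∈ S. Then either x ∈ S and x ∉ B; or x ∈ S ∩ B. In each case x ∈ S ∪ ((B ∩ S) ∖ (B ∖ S)), so S ⊆ S ∪ ((B ∩ S) ∖ (B ∖ S)).

Reverse inclusion. Let x ∈ S ∪ ((B ∩ S) ∖ (B ∖ S)). Then either x ∈ S and x ∉ B; or x ∈ S ∩ B. In each case x ∈ S, so S ∪ ((B ∩ S) ∖ (B ∖ S)) ⊆ S.

Both inclusions hold; the sets are equal.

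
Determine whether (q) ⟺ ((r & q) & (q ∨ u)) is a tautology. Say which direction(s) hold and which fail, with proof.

Only the reverse direction holds.

(⇐) Assume the antecedent. If u is true, the antecedent forces (u = T, r = T, q = T), and q holds there. If u is false, the antecedent forces (u = F, r = T, q = T), and q holds there. Either way q holds.

(⇒) This fails. Under u = F, r = F, q = T, the left side is true but the right side is false.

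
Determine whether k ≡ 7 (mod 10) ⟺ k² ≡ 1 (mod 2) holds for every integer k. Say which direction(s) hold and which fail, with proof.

The forward direction holds; the converse fails.

(→) Suppose k ≡ 7 (mod 10). Then k² ≡ 7² = 49 (mod 10), and since 2 ∣ 10, also k² ≡ 1 (mod 2).

(←) This fails: take k = 1. Then 1² = 1 ≡ 1 (mod 2), yet 1 ≡ 1 (mod 10), not 7.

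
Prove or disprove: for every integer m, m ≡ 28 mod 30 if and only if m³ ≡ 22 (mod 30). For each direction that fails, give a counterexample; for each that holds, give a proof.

(⟹) Suppose m ≡ 28 mod 30. Write m = 30j + 28. Then (30j + 28)³ = 27000j³ + 75600j² + 70560j + 21952 = 30(900j³ + 2520j² + 2352j + 731) + 22, so m³ ≡ 22 (mod 30).

(⟸) Conversely, suppose m³ ≡ 22 (mod 30). The only residue r in {0, …, 29} with r³ ≡ 22 (mod 30) is r = 28, so m ≡ 28 (mod 30).

Equivalent; both directions hold.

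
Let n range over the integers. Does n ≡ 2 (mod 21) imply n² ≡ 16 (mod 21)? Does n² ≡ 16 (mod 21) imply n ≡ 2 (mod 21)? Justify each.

Neither implication holds.

(→) This fails: take n = 2. Then 2 ≡ 2 (mod 21), but 2² = 4 ≡ 4 (mod 21), not 16.

(←) This fails: take n = 4. Then 4² = 16 ≡ 16 (mod 21), yet 4 ≡ 4 (mod 21), not 2.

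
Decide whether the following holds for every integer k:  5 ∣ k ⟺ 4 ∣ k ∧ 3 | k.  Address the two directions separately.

Forward direction. This fails: take k = 5. Certainly 5 ∣ 5, but 4 ∤ 5.

Converse. This fails: take k = 12. Both 4 ∣ 12 and 3 ∣ 12, yet 12 is not a multiple of 5 (since 12 = 2·5 + 2), so 5 ∤ 12.

Neither direction holds.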